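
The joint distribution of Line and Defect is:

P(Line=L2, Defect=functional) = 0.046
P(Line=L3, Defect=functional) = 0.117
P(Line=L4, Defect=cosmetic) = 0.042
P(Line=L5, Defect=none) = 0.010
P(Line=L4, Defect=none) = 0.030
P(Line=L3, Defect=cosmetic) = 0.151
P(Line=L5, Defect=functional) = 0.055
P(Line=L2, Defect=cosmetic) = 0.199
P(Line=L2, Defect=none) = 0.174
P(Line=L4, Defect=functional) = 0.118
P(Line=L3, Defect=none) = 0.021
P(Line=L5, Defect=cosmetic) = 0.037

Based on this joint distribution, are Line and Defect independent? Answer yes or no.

P(Line=L2) = 0.419 and P(Defect=functional) = 0.336, so their product is 0.14078, but P(Line=L2, Defect=functional) = 0.046. Since these differ, Line and Defect are not independent.

no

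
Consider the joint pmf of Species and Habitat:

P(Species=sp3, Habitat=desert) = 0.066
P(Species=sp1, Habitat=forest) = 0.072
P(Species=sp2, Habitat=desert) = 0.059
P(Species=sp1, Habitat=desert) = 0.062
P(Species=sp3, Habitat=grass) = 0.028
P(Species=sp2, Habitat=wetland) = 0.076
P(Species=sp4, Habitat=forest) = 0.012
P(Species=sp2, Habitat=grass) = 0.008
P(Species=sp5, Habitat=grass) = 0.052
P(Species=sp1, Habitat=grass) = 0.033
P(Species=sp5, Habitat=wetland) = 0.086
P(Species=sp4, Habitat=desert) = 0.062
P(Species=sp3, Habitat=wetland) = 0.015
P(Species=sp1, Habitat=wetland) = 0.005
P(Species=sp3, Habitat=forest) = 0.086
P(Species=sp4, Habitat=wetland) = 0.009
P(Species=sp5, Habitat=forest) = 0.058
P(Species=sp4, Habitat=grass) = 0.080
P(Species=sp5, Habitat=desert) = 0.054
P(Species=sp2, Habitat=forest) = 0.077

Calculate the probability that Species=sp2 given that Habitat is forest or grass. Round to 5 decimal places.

P(Habitat=forest) = 0.072 + 0.077 + 0.086 + 0.012 + 0.058 = 0.305.
P(Habitat=grass) = 0.033 + 0.008 + 0.028 + 0.080 + 0.052 = 0.201.
P(Habitat ∈ {forest, grass}) = 0.305 + 0.201 = 0.506; P(Species=sp2, Habitat ∈ {forest, grass}) = 0.077 + 0.008 = 0.085.
P(Species=sp2 | Habitat ∈ {forest, grass}) = 0.085/0.506 = 0.16798.

0.16798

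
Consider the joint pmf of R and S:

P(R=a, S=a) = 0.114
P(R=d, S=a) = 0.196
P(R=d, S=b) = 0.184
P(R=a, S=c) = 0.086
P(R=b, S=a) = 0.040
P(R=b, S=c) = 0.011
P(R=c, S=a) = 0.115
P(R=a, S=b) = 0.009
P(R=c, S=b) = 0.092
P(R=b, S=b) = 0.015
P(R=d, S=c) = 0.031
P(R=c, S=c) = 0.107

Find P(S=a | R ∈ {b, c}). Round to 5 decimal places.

P(R=b) = 0.040 + 0.015 + 0.011 = 0.066.
P(R=c) = 0.115 + 0.092 + 0.107 = 0.314.
P(R ∈ {b, c}) = 0.066 + 0.314 = 0.380; P(S=a, R ∈ {b, c}) = 0.040 + 0.115 = 0.155.
P(S=a | R ∈ {b, c}) = 0.155/0.380 = 0.40789.

0.40789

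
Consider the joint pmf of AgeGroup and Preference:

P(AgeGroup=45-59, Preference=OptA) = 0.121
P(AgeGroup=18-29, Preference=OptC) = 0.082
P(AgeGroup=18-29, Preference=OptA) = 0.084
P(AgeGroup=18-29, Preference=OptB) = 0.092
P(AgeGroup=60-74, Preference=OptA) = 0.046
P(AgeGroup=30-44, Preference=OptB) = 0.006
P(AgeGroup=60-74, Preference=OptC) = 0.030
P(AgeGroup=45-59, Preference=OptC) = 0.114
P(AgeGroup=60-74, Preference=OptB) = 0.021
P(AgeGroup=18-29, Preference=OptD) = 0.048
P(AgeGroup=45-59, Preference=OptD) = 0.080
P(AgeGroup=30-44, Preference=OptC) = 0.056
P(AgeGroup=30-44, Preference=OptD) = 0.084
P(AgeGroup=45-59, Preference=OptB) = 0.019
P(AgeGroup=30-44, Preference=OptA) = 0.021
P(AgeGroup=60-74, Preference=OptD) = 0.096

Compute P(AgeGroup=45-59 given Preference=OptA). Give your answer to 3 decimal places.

0.445

P(Preference=OptA) = 0.084 + 0.021 + 0.121 + 0.046 = 0.272.
P(AgeGroup=45-59 | Preference=OptA) = 0.121/0.272 = 0.445.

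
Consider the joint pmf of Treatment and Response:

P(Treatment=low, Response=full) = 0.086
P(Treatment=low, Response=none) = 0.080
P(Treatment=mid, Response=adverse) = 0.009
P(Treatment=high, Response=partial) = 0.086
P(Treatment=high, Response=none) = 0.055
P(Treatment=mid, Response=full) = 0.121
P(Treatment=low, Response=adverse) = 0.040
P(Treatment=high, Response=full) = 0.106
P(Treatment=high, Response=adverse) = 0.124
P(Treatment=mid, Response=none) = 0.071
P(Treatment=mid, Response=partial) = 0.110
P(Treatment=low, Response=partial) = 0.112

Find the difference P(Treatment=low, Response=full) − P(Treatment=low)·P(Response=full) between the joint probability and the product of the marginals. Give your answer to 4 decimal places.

P(Treatment=low) = 0.080 + 0.112 + 0.086 + 0.040 = 0.318.
P(Response=full) = 0.086 + 0.121 + 0.106 = 0.313.
P(Treatment=low, Response=full) − P(Treatment=low)P(Response=full) = 0.086 − 0.318×0.313 = -0.0135.

-0.0135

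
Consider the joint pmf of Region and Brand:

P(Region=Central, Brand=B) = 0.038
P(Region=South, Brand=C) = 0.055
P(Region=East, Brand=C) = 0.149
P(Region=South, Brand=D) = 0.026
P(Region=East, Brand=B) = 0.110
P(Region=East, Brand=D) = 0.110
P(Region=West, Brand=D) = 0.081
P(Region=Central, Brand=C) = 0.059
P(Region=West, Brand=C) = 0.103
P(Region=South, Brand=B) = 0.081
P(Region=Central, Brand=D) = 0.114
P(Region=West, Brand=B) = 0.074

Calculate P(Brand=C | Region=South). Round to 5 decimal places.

P(Region=South) = 0.081 + 0.055 + 0.026 = 0.162.
P(Brand=C | Region=South) = 0.055/0.162 = 0.33951.

0.33951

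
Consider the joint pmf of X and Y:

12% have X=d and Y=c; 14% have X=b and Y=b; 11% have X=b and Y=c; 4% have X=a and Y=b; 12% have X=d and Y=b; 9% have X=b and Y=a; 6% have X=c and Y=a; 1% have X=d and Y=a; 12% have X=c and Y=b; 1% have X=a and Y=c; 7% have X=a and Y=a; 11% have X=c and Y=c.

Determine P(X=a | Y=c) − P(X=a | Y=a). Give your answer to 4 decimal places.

P(Y=c) = 0.01 + 0.11 + 0.11 + 0.12 = 0.35; P(X=a | Y=c) = 0.01/0.35 = 0.02857.
P(Y=a) = 0.07 + 0.09 + 0.06 + 0.01 = 0.23; P(X=a | Y=a) = 0.07/0.23 = 0.30435.
Difference = -0.2758.

-0.2758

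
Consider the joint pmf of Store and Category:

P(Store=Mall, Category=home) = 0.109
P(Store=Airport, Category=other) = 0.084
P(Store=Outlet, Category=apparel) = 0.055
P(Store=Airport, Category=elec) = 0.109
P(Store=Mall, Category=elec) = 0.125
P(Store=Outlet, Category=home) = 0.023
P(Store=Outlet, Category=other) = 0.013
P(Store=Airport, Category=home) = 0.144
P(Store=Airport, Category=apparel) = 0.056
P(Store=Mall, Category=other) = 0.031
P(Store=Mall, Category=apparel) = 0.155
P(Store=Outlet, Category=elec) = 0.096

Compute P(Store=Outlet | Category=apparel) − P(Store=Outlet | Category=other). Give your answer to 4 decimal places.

P(Category=apparel) = 0.155 + 0.056 + 0.055 = 0.266; P(Store=Outlet | Category=apparel) = 0.055/0.266 = 0.20677.
P(Category=other) = 0.031 + 0.084 + 0.013 = 0.128; P(Store=Outlet | Category=other) = 0.013/0.128 = 0.10156.
Difference = 0.1052.

0.1052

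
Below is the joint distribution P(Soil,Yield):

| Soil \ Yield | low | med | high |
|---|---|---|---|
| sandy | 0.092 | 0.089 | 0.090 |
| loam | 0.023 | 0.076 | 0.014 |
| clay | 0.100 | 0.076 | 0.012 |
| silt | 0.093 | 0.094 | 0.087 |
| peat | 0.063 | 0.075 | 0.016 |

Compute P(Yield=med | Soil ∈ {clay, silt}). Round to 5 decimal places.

0.36797

P(Soil=clay) = 0.100 + 0.076 + 0.012 = 0.188.
P(Soil=silt) = 0.093 + 0.094 + 0.087 = 0.274.
P(Soil ∈ {clay, silt}) = 0.188 + 0.274 = 0.462; P(Yield=med, Soil ∈ {clay, silt}) = 0.076 + 0.094 = 0.170.
P(Yield=med | Soil ∈ {clay, silt}) = 0.170/0.462 = 0.36797.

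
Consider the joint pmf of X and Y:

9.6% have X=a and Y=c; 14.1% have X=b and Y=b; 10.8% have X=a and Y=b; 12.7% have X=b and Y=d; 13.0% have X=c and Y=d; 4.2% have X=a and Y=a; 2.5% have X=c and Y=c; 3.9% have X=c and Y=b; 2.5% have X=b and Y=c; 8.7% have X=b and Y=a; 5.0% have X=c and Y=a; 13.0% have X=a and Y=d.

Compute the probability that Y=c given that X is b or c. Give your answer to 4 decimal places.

0.0801

P(X=b) = 0.087 + 0.141 + 0.025 + 0.127 = 0.380.
P(X=c) = 0.050 + 0.039 + 0.025 + 0.130 = 0.244.
P(X ∈ {b, c}) = 0.380 + 0.244 = 0.624; P(Y=c, X ∈ {b, c}) = 0.025 + 0.025 = 0.050.
P(Y=c | X ∈ {b, c}) = 0.050/0.624 = 0.0801.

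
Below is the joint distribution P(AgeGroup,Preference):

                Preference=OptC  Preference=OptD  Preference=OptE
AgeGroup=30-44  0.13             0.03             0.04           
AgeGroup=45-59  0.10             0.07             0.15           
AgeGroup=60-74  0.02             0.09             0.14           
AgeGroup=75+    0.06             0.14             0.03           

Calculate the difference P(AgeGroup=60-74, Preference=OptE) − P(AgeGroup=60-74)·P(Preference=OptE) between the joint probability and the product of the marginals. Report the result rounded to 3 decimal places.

0.050

P(AgeGroup=60-74) = 0.02 + 0.09 + 0.14 = 0.25.
P(Preference=OptE) = 0.04 + 0.15 + 0.14 + 0.03 = 0.36.
P(AgeGroup=60-74, Preference=OptE) − P(AgeGroup=60-74)P(Preference=OptE) = 0.14 − 0.25×0.36 = 0.050.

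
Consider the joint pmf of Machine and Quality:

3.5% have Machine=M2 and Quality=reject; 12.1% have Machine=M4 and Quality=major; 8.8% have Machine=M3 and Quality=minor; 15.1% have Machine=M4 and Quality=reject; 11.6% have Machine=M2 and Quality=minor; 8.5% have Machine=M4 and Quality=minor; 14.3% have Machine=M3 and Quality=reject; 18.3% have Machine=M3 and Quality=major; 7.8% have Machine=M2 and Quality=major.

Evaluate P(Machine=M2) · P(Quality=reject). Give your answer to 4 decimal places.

0.0753

P(Machine=M2) = 0.116 + 0.078 + 0.035 = 0.229.
P(Quality=reject) = 0.035 + 0.143 + 0.151 = 0.329.
Product: 0.229 × 0.329 = 0.0753.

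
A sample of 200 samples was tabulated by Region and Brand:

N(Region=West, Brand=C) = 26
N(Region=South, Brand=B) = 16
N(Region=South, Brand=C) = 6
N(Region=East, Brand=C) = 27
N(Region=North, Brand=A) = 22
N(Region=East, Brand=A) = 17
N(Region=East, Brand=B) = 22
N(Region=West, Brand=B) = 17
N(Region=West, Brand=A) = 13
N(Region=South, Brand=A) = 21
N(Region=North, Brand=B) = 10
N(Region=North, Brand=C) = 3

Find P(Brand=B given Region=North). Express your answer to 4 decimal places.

Total with Region=North: 22 + 10 + 3 = 35.
P(Brand=B | Region=North) = 10/35 = 0.2857.

0.2857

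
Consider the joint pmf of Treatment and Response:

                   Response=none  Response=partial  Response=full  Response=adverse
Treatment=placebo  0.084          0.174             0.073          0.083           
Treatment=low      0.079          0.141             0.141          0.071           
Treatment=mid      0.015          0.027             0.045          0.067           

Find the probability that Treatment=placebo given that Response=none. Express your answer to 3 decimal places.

P(Response=none) = 0.084 + 0.079 + 0.015 = 0.178.
P(Treatment=placebo | Response=none) = 0.084/0.178 = 0.472.

0.472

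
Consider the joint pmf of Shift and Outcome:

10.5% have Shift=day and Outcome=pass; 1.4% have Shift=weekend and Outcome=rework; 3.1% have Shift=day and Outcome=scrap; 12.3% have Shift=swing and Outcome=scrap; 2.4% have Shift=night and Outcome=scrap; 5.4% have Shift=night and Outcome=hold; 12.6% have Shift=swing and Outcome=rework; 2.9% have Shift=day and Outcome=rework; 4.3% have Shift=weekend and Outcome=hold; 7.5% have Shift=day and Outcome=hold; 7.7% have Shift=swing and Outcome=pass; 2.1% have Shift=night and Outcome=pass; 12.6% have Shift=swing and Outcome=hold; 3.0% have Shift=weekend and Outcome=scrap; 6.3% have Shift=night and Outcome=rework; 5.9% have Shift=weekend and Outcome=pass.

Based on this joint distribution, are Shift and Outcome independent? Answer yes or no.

no

P(Shift=day) = 0.240 and P(Outcome=pass) = 0.262, so their product is 0.06288, but P(Shift=day, Outcome=pass) = 0.105. Since these differ, Shift and Outcome are not independent.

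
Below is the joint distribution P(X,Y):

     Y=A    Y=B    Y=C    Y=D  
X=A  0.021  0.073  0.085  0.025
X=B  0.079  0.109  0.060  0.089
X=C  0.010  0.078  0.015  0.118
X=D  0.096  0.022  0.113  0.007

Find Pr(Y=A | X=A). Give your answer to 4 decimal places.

P(X=A) = 0.021 + 0.073 + 0.085 + 0.025 = 0.204.
P(Y=A | X=A) = 0.021/0.204 = 0.1029.

0.1029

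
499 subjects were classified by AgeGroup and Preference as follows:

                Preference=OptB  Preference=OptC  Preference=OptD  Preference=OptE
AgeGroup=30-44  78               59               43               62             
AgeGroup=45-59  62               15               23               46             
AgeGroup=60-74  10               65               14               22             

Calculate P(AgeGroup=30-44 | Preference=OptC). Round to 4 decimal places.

0.4245

Total with Preference=OptC: 59 + 15 + 65 = 139.
P(AgeGroup=30-44 | Preference=OptC) = 59/139 = 0.4245.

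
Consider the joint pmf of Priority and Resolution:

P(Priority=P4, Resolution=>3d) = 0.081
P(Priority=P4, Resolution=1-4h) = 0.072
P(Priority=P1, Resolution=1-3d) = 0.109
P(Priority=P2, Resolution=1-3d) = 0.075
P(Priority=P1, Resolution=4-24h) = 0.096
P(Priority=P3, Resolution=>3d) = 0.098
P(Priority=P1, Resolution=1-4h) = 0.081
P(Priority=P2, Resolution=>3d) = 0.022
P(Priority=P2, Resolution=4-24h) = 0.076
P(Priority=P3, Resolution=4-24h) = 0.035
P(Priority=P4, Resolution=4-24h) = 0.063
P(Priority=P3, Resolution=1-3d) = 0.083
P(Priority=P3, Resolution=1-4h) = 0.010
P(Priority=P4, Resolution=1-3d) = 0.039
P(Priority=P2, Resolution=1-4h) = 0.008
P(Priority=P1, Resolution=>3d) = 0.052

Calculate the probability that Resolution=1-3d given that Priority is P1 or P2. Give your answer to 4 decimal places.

0.3545

P(Priority=P1) = 0.081 + 0.096 + 0.109 + 0.052 = 0.338.
P(Priority=P2) = 0.008 + 0.076 + 0.075 + 0.022 = 0.181.
P(Priority ∈ {P1, P2}) = 0.338 + 0.181 = 0.519; P(Resolution=1-3d, Priority ∈ {P1, P2}) = 0.109 + 0.075 = 0.184.
P(Resolution=1-3d | Priority ∈ {P1, P2}) = 0.184/0.519 = 0.3545.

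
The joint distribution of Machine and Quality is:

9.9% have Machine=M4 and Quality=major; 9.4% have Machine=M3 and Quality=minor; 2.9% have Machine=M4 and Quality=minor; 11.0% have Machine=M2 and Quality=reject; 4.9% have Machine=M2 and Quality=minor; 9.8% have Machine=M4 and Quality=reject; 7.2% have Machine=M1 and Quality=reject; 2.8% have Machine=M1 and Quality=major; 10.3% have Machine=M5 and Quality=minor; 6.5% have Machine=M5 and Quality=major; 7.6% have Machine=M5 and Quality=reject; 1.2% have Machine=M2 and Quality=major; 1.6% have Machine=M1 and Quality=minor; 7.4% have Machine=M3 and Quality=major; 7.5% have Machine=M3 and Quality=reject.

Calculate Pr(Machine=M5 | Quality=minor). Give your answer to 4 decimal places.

0.3540

P(Quality=minor) = 0.016 + 0.049 + 0.094 + 0.029 + 0.103 = 0.291.
P(Machine=M5 | Quality=minor) = 0.103/0.291 = 0.3540.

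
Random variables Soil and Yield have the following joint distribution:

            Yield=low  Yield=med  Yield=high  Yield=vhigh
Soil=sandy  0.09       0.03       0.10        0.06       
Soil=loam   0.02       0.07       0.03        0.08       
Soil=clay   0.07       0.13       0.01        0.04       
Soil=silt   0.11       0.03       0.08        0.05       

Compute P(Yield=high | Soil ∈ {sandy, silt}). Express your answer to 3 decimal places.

P(Soil=sandy) = 0.09 + 0.03 + 0.10 + 0.06 = 0.28.
P(Soil=silt) = 0.11 + 0.03 + 0.08 + 0.05 = 0.27.
P(Soil ∈ {sandy, silt}) = 0.28 + 0.27 = 0.55; P(Yield=high, Soil ∈ {sandy, silt}) = 0.10 + 0.08 = 0.18.
P(Yield=high | Soil ∈ {sandy, silt}) = 0.18/0.55 = 0.327.

0.327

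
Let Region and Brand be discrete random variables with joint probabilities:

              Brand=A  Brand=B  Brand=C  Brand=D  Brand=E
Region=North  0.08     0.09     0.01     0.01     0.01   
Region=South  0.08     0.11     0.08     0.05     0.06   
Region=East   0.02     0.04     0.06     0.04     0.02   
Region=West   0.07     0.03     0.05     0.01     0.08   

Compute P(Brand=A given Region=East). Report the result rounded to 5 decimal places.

0.11111

P(Region=East) = 0.02 + 0.04 + 0.06 + 0.04 + 0.02 = 0.18.
P(Brand=A | Region=East) = 0.02/0.18 = 0.11111.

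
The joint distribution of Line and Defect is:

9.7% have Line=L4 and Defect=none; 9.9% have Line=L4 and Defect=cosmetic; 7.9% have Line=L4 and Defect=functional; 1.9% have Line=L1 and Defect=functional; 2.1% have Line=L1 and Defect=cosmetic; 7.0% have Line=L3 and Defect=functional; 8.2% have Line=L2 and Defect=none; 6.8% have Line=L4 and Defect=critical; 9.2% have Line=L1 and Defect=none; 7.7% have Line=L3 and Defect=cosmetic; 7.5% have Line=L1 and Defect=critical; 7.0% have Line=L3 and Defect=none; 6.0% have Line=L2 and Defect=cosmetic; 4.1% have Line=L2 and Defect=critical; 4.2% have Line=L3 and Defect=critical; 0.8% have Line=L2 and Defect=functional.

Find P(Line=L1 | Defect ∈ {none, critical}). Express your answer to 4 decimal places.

0.2945

P(Defect=none) = 0.092 + 0.082 + 0.070 + 0.097 = 0.341.
P(Defect=critical) = 0.075 + 0.041 + 0.042 + 0.068 = 0.226.
P(Defect ∈ {none, critical}) = 0.341 + 0.226 = 0.567; P(Line=L1, Defect ∈ {none, critical}) = 0.092 + 0.075 = 0.167.
P(Line=L1 | Defect ∈ {none, critical}) = 0.167/0.567 = 0.2945.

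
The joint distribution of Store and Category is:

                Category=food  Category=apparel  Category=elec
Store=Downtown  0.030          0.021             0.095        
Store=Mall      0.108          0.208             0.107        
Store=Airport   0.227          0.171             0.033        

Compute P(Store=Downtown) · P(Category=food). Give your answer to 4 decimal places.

0.0533

P(Store=Downtown) = 0.030 + 0.021 + 0.095 = 0.146.
P(Category=food) = 0.030 + 0.108 + 0.227 = 0.365.
Product: 0.146 × 0.365 = 0.0533.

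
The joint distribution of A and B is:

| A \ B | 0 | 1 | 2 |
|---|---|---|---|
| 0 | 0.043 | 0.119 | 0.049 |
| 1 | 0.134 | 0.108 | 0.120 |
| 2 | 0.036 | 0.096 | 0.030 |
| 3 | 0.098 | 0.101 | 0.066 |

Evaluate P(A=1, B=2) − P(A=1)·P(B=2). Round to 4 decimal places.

P(A=1) = 0.134 + 0.108 + 0.120 = 0.362.
P(B=2) = 0.049 + 0.120 + 0.030 + 0.066 = 0.265.
P(A=1, B=2) − P(A=1)P(B=2) = 0.120 − 0.362×0.265 = 0.0241.

0.0241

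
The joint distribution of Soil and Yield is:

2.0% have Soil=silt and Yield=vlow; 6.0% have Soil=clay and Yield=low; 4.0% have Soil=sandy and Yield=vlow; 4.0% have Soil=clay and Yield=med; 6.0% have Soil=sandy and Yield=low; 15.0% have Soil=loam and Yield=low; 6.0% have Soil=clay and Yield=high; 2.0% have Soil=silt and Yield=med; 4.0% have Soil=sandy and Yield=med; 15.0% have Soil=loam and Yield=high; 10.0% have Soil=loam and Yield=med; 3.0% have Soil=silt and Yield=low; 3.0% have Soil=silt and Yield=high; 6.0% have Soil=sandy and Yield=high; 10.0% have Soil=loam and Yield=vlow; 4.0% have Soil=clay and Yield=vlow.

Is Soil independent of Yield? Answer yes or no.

Every cell satisfies P(Soil,Yield) = P(Soil)·P(Yield). For instance P(Soil=sandy) = 0.200, P(Yield=vlow) = 0.200, and 0.200×0.200 = 0.040 matches the joint entry. So Soil and Yield are independent.

yes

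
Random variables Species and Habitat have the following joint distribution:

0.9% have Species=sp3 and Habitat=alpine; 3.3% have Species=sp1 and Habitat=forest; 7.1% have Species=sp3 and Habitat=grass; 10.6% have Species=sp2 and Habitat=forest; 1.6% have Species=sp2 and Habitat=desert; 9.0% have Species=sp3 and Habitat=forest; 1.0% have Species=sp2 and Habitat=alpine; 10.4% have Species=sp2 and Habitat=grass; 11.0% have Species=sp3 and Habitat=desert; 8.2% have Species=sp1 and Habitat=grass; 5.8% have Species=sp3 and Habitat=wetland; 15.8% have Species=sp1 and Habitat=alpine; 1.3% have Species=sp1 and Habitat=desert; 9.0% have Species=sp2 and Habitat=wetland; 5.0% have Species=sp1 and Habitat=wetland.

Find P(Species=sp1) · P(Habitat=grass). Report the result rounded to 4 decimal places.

0.0864

P(Species=sp1) = 0.033 + 0.082 + 0.050 + 0.013 + 0.158 = 0.336.
P(Habitat=grass) = 0.082 + 0.104 + 0.071 = 0.257.
Product: 0.336 × 0.257 = 0.0864.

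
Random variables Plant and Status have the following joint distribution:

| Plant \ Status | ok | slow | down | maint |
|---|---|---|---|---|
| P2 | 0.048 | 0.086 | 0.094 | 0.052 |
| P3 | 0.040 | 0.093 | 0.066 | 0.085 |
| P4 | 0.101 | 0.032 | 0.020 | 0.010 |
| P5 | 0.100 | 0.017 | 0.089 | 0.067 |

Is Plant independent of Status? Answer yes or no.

no

P(Plant=P4) = 0.163 and P(Status=ok) = 0.289, so their product is 0.04711, but P(Plant=P4, Status=ok) = 0.101. Since these differ, Plant and Status are not independent.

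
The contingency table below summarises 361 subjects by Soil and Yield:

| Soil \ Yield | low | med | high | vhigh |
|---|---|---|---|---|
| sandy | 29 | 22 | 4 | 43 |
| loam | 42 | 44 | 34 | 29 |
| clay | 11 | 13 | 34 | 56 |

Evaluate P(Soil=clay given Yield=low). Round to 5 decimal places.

0.13415

Total with Yield=low: 29 + 42 + 11 = 82.
P(Soil=clay | Yield=low) = 11/82 = 0.13415.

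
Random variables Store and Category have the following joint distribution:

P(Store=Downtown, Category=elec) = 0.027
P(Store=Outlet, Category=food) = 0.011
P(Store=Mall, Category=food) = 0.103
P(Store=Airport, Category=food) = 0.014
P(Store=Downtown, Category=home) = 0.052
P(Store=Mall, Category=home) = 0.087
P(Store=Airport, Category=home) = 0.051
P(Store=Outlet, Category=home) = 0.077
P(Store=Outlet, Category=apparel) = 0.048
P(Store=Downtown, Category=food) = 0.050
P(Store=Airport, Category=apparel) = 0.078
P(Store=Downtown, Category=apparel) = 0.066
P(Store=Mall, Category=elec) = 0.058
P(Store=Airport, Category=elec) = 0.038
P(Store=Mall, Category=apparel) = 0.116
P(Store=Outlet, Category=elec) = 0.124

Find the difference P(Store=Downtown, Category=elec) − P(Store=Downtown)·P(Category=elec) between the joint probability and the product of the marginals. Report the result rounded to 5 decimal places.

P(Store=Downtown) = 0.050 + 0.066 + 0.027 + 0.052 = 0.195.
P(Category=elec) = 0.027 + 0.058 + 0.038 + 0.124 = 0.247.
P(Store=Downtown, Category=elec) − P(Store=Downtown)P(Category=elec) = 0.027 − 0.195×0.247 = -0.02117.

-0.02117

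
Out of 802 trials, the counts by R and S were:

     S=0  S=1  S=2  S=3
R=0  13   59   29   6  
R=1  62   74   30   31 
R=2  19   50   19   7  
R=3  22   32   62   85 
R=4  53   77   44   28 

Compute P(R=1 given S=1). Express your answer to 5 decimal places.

0.25342

Total with S=1: 59 + 74 + 50 + 32 + 77 = 292.
P(R=1 | S=1) = 74/292 = 0.25342.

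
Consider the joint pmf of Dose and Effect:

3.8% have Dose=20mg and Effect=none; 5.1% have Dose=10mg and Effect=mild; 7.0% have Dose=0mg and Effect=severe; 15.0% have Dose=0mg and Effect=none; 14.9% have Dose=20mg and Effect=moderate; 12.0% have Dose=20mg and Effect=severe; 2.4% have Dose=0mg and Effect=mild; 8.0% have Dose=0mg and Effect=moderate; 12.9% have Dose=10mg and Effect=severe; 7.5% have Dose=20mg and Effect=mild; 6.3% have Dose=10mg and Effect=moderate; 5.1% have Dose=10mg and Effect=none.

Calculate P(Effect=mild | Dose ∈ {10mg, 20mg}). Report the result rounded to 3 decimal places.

0.186

P(Dose=10mg) = 0.051 + 0.051 + 0.063 + 0.129 = 0.294.
P(Dose=20mg) = 0.038 + 0.075 + 0.149 + 0.120 = 0.382.
P(Dose ∈ {10mg, 20mg}) = 0.294 + 0.382 = 0.676; P(Effect=mild, Dose ∈ {10mg, 20mg}) = 0.051 + 0.075 = 0.126.
P(Effect=mild | Dose ∈ {10mg, 20mg}) = 0.126/0.676 = 0.186.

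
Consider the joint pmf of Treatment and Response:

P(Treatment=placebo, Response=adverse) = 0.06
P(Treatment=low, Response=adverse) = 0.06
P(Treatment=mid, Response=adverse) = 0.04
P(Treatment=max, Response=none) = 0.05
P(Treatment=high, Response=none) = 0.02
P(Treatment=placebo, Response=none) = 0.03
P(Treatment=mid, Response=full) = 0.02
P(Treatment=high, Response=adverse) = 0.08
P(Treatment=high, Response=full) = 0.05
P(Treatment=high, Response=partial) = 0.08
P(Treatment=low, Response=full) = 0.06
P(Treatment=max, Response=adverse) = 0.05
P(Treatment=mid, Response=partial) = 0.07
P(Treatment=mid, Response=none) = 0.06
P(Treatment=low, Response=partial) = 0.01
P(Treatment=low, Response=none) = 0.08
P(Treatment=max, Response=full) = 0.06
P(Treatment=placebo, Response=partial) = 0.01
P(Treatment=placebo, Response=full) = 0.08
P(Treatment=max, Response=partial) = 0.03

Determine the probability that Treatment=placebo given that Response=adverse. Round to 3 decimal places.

0.207

P(Response=adverse) = 0.06 + 0.06 + 0.04 + 0.08 + 0.05 = 0.29.
P(Treatment=placebo | Response=adverse) = 0.06/0.29 = 0.207.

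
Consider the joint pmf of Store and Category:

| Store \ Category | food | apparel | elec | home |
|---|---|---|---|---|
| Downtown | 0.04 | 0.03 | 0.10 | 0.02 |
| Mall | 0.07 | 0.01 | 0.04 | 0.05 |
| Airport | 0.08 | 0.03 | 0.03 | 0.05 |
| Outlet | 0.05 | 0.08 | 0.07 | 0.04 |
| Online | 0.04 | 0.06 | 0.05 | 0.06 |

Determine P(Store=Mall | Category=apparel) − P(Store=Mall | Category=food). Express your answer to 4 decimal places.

-0.2024

P(Category=apparel) = 0.03 + 0.01 + 0.03 + 0.08 + 0.06 = 0.21; P(Store=Mall | Category=apparel) = 0.01/0.21 = 0.04762.
P(Category=food) = 0.04 + 0.07 + 0.08 + 0.05 + 0.04 = 0.28; P(Store=Mall | Category=food) = 0.07/0.28 = 0.25000.
Difference = -0.2024.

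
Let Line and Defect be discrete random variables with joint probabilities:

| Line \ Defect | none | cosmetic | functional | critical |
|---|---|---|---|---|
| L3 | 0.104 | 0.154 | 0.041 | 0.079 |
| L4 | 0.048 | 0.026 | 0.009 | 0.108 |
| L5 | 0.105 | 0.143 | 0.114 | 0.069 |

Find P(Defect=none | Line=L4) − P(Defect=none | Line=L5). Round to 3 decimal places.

0.008

P(Line=L4) = 0.048 + 0.026 + 0.009 + 0.108 = 0.191; P(Defect=none | Line=L4) = 0.048/0.191 = 0.2513.
P(Line=L5) = 0.105 + 0.143 + 0.114 + 0.069 = 0.431; P(Defect=none | Line=L5) = 0.105/0.431 = 0.2436.
Difference = 0.008.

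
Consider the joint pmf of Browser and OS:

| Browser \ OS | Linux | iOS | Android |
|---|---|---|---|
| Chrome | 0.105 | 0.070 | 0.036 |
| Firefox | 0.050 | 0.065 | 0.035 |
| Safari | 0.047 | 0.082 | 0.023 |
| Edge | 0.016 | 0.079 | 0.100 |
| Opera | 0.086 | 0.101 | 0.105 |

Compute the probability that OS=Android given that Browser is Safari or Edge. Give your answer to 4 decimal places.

0.3545

P(Browser=Safari) = 0.047 + 0.082 + 0.023 = 0.152.
P(Browser=Edge) = 0.016 + 0.079 + 0.100 = 0.195.
P(Browser ∈ {Safari, Edge}) = 0.152 + 0.195 = 0.347; P(OS=Android, Browser ∈ {Safari, Edge}) = 0.023 + 0.100 = 0.123.
P(OS=Android | Browser ∈ {Safari, Edge}) = 0.123/0.347 = 0.3545.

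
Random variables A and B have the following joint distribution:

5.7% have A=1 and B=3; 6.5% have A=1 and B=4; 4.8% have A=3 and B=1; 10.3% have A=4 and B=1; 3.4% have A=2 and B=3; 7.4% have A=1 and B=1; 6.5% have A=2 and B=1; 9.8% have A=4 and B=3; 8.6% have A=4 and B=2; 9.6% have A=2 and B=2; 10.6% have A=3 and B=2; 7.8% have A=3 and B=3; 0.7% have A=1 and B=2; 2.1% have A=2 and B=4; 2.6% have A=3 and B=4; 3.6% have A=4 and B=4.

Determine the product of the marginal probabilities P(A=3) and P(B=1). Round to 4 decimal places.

0.0748

P(A=3) = 0.048 + 0.106 + 0.078 + 0.026 = 0.258.
P(B=1) = 0.074 + 0.065 + 0.048 + 0.103 = 0.290.
Product: 0.258 × 0.290 = 0.0748.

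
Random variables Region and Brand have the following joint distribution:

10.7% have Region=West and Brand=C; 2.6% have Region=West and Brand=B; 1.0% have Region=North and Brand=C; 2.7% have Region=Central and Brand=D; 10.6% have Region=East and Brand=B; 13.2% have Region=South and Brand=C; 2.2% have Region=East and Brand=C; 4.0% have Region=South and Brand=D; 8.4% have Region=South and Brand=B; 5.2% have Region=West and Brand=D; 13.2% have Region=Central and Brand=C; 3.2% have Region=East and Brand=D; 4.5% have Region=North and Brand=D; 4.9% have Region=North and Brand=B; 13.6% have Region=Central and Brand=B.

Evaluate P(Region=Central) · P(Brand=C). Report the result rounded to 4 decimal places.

0.1189

P(Region=Central) = 0.136 + 0.132 + 0.027 = 0.295.
P(Brand=C) = 0.010 + 0.132 + 0.022 + 0.107 + 0.132 = 0.403.
Product: 0.295 × 0.403 = 0.1189.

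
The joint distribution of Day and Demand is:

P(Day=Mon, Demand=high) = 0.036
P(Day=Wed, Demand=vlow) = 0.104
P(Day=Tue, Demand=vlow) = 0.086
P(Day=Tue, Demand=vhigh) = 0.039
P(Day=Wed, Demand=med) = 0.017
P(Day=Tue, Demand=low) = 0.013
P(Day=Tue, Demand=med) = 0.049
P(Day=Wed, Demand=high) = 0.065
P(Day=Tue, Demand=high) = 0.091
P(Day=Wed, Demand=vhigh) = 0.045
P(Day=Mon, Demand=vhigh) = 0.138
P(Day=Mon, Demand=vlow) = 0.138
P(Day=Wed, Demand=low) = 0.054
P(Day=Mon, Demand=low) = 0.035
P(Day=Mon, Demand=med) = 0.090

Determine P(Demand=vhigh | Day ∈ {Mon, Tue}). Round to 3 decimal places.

0.248

P(Day=Mon) = 0.138 + 0.035 + 0.090 + 0.036 + 0.138 = 0.437.
P(Day=Tue) = 0.086 + 0.013 + 0.049 + 0.091 + 0.039 = 0.278.
P(Day ∈ {Mon, Tue}) = 0.437 + 0.278 = 0.715; P(Demand=vhigh, Day ∈ {Mon, Tue}) = 0.138 + 0.039 = 0.177.
P(Demand=vhigh | Day ∈ {Mon, Tue}) = 0.177/0.715 = 0.248.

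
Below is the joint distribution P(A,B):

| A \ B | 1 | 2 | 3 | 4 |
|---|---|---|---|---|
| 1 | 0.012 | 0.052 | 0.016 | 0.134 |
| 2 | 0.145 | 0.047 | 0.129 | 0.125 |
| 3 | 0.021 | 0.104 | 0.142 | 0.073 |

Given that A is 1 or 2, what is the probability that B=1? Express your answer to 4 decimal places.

P(A=1) = 0.012 + 0.052 + 0.016 + 0.134 = 0.214.
P(A=2) = 0.145 + 0.047 + 0.129 + 0.125 = 0.446.
P(A ∈ {1, 2}) = 0.214 + 0.446 = 0.660; P(B=1, A ∈ {1, 2}) = 0.012 + 0.145 = 0.157.
P(B=1 | A ∈ {1, 2}) = 0.157/0.660 = 0.2379.

0.2379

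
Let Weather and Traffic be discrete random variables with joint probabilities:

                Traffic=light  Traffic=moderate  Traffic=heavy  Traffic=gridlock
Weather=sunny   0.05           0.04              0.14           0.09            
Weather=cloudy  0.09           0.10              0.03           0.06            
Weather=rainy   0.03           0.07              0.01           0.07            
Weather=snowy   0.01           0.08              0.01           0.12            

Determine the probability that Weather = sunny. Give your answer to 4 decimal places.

P(Weather=sunny) = 0.05 + 0.04 + 0.14 + 0.09 = 0.32.

0.3200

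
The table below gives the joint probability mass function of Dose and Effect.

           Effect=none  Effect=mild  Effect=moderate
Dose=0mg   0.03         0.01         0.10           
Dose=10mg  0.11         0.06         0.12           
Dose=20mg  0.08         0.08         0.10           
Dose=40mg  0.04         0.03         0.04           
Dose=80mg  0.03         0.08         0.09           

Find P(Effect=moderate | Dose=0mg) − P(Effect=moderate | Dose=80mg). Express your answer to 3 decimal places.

P(Dose=0mg) = 0.03 + 0.01 + 0.10 = 0.14; P(Effect=moderate | Dose=0mg) = 0.10/0.14 = 0.7143.
P(Dose=80mg) = 0.03 + 0.08 + 0.09 = 0.20; P(Effect=moderate | Dose=80mg) = 0.09/0.20 = 0.4500.
Difference = 0.264.

0.264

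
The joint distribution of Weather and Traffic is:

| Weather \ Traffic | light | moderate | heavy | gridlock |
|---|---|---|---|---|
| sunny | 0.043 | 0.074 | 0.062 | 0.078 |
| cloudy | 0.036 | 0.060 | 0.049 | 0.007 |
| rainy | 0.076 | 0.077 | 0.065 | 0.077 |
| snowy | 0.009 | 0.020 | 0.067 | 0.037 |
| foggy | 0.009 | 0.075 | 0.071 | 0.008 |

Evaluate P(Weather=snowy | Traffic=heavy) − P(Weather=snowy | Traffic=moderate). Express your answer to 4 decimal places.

0.1480

P(Traffic=heavy) = 0.062 + 0.049 + 0.065 + 0.067 + 0.071 = 0.314; P(Weather=snowy | Traffic=heavy) = 0.067/0.314 = 0.21338.
P(Traffic=moderate) = 0.074 + 0.060 + 0.077 + 0.020 + 0.075 = 0.306; P(Weather=snowy | Traffic=moderate) = 0.020/0.306 = 0.06536.
Difference = 0.1480.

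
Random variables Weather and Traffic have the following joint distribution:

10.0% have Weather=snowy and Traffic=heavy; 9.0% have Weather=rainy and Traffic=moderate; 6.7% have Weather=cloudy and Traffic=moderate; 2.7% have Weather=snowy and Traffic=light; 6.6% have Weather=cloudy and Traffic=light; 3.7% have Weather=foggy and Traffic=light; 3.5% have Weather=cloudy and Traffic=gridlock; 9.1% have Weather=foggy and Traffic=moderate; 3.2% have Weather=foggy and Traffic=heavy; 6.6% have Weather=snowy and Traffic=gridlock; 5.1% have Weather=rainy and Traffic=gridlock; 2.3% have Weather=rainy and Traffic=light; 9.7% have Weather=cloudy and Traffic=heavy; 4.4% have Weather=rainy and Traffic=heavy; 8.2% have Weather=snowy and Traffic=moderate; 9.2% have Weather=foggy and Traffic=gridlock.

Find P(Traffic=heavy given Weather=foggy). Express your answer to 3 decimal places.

0.127

P(Weather=foggy) = 0.037 + 0.091 + 0.032 + 0.092 = 0.252.
P(Traffic=heavy | Weather=foggy) = 0.032/0.252 = 0.127.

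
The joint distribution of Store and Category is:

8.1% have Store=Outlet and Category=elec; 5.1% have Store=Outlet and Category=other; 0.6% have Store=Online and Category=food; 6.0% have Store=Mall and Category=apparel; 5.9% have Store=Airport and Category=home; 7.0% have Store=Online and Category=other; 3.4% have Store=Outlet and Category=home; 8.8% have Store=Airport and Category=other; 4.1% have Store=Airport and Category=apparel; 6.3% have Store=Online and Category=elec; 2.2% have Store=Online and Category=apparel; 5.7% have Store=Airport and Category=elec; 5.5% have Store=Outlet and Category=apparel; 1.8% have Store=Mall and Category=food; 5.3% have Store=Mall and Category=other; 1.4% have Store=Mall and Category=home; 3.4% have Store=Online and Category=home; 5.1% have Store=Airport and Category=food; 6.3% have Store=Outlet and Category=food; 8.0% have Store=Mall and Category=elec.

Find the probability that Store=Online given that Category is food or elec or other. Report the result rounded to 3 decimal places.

0.204

P(Category=food) = 0.018 + 0.051 + 0.063 + 0.006 = 0.138.
P(Category=elec) = 0.080 + 0.057 + 0.081 + 0.063 = 0.281.
P(Category=other) = 0.053 + 0.088 + 0.051 + 0.070 = 0.262.
P(Category ∈ {food, elec, other}) = 0.138 + 0.281 + 0.262 = 0.681; P(Store=Online, Category ∈ {food, elec, other}) = 0.006 + 0.063 + 0.070 = 0.139.
P(Store=Online | Category ∈ {food, elec, other}) = 0.139/0.681 = 0.204.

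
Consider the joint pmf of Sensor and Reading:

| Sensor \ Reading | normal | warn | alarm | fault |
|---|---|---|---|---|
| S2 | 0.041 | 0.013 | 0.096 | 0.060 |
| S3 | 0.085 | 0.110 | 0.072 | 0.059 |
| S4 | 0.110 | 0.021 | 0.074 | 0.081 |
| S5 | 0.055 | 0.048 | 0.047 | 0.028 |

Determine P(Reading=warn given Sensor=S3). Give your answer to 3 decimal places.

P(Sensor=S3) = 0.085 + 0.110 + 0.072 + 0.059 = 0.326.
P(Reading=warn | Sensor=S3) = 0.110/0.326 = 0.337.

0.337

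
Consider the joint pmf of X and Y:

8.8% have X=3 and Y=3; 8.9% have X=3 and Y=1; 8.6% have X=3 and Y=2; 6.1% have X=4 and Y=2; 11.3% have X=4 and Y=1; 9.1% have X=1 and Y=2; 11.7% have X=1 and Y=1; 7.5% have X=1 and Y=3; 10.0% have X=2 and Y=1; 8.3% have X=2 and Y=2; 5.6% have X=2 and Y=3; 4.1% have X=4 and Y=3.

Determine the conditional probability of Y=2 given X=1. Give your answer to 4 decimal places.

0.3216

P(X=1) = 0.117 + 0.091 + 0.075 = 0.283.
P(Y=2 | X=1) = 0.091/0.283 = 0.3216.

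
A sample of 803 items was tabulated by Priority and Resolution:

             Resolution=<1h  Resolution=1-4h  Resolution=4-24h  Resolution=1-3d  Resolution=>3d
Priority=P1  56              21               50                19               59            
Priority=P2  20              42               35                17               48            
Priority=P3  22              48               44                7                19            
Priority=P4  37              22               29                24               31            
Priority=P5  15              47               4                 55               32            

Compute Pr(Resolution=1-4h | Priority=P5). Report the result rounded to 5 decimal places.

Total with Priority=P5: 15 + 47 + 4 + 55 + 32 = 153.
P(Resolution=1-4h | Priority=P5) = 47/153 = 0.30719.

0.30719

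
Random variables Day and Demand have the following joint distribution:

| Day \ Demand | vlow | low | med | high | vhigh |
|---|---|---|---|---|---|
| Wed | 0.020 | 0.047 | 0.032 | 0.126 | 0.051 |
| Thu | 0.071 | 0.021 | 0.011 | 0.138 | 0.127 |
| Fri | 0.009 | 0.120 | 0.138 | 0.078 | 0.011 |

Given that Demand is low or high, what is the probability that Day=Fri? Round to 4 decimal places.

0.3736

P(Demand=low) = 0.047 + 0.021 + 0.120 = 0.188.
P(Demand=high) = 0.126 + 0.138 + 0.078 = 0.342.
P(Demand ∈ {low, high}) = 0.188 + 0.342 = 0.530; P(Day=Fri, Demand ∈ {low, high}) = 0.120 + 0.078 = 0.198.
P(Day=Fri | Demand ∈ {low, high}) = 0.198/0.530 = 0.3736.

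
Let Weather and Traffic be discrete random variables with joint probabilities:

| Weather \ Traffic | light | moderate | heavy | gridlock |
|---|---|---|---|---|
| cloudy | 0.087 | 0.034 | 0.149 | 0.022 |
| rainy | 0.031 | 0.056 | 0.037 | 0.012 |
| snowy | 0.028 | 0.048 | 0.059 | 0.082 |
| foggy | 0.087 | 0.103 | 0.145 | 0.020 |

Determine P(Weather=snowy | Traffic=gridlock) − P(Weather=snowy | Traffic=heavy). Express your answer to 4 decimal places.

0.4517

P(Traffic=gridlock) = 0.022 + 0.012 + 0.082 + 0.020 = 0.136; P(Weather=snowy | Traffic=gridlock) = 0.082/0.136 = 0.60294.
P(Traffic=heavy) = 0.149 + 0.037 + 0.059 + 0.145 = 0.390; P(Weather=snowy | Traffic=heavy) = 0.059/0.390 = 0.15128.
Difference = 0.4517.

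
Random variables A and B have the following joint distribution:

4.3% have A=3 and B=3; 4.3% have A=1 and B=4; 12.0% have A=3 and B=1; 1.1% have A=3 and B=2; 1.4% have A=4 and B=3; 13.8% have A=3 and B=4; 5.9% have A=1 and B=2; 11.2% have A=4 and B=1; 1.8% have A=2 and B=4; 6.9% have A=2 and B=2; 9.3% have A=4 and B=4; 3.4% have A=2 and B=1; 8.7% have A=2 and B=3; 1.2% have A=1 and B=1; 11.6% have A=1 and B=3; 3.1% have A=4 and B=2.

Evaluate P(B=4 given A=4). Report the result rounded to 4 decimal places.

0.3720

P(A=4) = 0.112 + 0.031 + 0.014 + 0.093 = 0.250.
P(B=4 | A=4) = 0.093/0.250 = 0.3720.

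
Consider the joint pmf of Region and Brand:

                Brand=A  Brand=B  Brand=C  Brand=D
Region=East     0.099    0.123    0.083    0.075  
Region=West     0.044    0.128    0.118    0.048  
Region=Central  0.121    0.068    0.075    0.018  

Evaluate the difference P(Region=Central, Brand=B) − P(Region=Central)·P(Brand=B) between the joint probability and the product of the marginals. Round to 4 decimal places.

P(Region=Central) = 0.121 + 0.068 + 0.075 + 0.018 = 0.282.
P(Brand=B) = 0.123 + 0.128 + 0.068 = 0.319.
P(Region=Central, Brand=B) − P(Region=Central)P(Brand=B) = 0.068 − 0.282×0.319 = -0.0220.

-0.0220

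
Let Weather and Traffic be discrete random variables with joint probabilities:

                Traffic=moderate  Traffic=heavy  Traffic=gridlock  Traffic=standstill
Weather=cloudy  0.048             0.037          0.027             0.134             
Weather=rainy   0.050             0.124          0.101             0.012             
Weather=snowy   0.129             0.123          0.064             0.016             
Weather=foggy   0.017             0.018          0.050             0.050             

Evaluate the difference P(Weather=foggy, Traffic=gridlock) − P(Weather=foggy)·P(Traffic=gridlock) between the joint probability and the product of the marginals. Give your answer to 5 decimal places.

P(Weather=foggy) = 0.017 + 0.018 + 0.050 + 0.050 = 0.135.
P(Traffic=gridlock) = 0.027 + 0.101 + 0.064 + 0.050 = 0.242.
P(Weather=foggy, Traffic=gridlock) − P(Weather=foggy)P(Traffic=gridlock) = 0.050 − 0.135×0.242 = 0.01733.

0.01733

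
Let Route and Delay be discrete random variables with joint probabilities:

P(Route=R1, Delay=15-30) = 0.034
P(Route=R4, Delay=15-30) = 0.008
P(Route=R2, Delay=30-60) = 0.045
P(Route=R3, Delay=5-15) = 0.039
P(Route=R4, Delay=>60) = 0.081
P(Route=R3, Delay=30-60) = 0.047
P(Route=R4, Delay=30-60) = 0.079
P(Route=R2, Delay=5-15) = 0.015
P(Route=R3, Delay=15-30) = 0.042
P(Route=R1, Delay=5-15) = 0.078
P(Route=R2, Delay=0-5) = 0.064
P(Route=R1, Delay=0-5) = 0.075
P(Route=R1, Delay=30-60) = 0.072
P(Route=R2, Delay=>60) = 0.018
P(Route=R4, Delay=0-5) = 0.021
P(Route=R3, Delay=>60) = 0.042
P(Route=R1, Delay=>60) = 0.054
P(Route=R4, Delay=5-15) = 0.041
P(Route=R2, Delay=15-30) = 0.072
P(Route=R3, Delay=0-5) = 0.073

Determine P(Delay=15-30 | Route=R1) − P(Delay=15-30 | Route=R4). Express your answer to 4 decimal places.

P(Route=R1) = 0.075 + 0.078 + 0.034 + 0.072 + 0.054 = 0.313; P(Delay=15-30 | Route=R1) = 0.034/0.313 = 0.10863.
P(Route=R4) = 0.021 + 0.041 + 0.008 + 0.079 + 0.081 = 0.230; P(Delay=15-30 | Route=R4) = 0.008/0.230 = 0.03478.
Difference = 0.0738.

0.0738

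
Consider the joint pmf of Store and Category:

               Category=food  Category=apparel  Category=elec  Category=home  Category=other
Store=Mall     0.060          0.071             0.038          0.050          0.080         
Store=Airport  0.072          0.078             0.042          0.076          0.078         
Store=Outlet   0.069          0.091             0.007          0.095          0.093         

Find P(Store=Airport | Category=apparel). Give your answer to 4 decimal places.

0.3250

P(Category=apparel) = 0.071 + 0.078 + 0.091 = 0.240.
P(Store=Airport | Category=apparel) = 0.078/0.240 = 0.3250.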